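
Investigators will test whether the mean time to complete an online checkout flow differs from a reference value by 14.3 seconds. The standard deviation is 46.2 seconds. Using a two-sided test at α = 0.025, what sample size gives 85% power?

For a one-sample z-test, n = ((z_{α/2} + z_β)·σ/δ)².
z_{α/2} = 2.241 (two-sided α = 0.025); z_β = 1.036 (power 85% → β = 0.15).
n = (3.277 × 46.2 / 14.3)² = 112.09
Round up: n = 113.

113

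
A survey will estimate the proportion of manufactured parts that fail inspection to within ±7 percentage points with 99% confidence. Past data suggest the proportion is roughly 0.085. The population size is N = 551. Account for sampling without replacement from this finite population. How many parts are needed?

89

For a proportion with margin E = 0.07 at 99% confidence, z = 2.576.
n = p̂(1−p̂)(z/E)² = 0.085 × 0.915 × (2.576/0.07)² = 105.33 — call this n₀.
Finite-population correction with N = 551: n = n₀ / (1 + (n₀−1)/N) = 105.33 / 1.189 = 88.59
Round up: n = 89.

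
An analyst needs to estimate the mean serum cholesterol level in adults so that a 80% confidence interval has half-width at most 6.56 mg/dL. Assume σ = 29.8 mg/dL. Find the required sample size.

34

For a mean, the margin of error is E = z·σ/√n, so n = (zσ/E)².
At 80% confidence, z = 1.282.
n = (1.282 × 29.8 / 6.56)² = 33.92
Round up: n = 34.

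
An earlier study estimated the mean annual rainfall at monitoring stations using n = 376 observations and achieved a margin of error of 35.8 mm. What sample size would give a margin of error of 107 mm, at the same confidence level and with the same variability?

Margin of error scales as 1/√n, so n₂ = n₁·(E₁/E₂)².
n₂ = 376 × (35.8/107)² = 376 × 0.1119 = 42.07
Round up: n₂ = 43.

43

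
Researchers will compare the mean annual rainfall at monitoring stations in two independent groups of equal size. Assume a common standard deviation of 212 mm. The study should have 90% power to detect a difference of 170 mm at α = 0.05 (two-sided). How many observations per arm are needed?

For two equal groups, n per group = 2·((z_{α/2} + z_β)·σ/δ)².
z_{α/2} = 1.960; z_β = 1.282 (power 90%).
n = 2 × (3.242 × 212 / 170)² = 2 × 16.35 = 32.70
Round up: n = 33 per group.

33 per group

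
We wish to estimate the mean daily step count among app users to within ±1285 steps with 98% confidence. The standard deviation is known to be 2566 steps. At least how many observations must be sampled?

n = 22

For a mean, the margin of error is E = z·σ/√n, so n = (zσ/E)².
At 98% confidence, z = 2.326.
n = (2.326 × 2566 / 1285)² = 21.57
Round up: n = 22.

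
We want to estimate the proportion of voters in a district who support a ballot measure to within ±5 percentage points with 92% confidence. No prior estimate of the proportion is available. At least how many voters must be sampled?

For a proportion with margin E = 0.05 at 92% confidence, z = 1.751.
With no prior estimate, use p = 0.5, which maximizes p(1−p) at 0.25.
n = 0.25 × (z/E)² = 0.25 × (1.751/0.05)² = 306.60
Round up: n = 307.

307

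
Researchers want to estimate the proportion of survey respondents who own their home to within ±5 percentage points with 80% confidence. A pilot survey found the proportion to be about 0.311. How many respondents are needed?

141

For a proportion with margin E = 0.05 at 80% confidence, z = 1.282.
n = p̂(1−p̂)(z/E)² = 0.311 × 0.689 × (1.282/0.05)² = 140.87
Round up: n = 141.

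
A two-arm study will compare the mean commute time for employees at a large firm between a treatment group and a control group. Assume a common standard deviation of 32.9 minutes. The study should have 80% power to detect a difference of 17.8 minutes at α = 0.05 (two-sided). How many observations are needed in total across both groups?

For two equal groups, n per group = 2·((z_{α/2} + z_β)·σ/δ)².
z_{α/2} = 1.960; z_β = 0.842 (power 80%).
n = 2 × (2.802 × 32.9 / 17.8)² = 2 × 26.82 = 53.64
Round up: n = 54 per group.
Total across both groups: 2 × 54 = 108.

108 total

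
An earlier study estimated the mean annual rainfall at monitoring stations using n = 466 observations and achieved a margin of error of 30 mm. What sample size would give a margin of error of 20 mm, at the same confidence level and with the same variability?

1049

Margin of error scales as 1/√n, so n₂ = n₁·(E₁/E₂)².
n₂ = 466 × (30/20)² = 466 × 2.25 = 1048.50
Round up: n₂ = 1049.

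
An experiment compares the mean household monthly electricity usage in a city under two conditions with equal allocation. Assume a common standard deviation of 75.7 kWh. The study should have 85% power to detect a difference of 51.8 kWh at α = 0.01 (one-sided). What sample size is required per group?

For two equal groups, n per group = 2·((z_α + z_β)·σ/δ)².
z_α = 2.326; z_β = 1.036 (power 85%).
n = 2 × (3.362 × 75.7 / 51.8)² = 2 × 24.14 = 48.28
Round up: n = 49 per group.

49 per group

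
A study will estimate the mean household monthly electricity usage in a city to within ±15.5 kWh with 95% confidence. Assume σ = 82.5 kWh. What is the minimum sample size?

For a mean, the margin of error is E = z·σ/√n, so n = (zσ/E)².
At 95% confidence, z = 1.960.
n = (1.960 × 82.5 / 15.5)² = 108.83
Round up: n = 109.

n = 109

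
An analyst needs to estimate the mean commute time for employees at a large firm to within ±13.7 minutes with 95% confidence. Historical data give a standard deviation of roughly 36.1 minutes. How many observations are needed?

27

For a mean, the margin of error is E = z·σ/√n, so n = (zσ/E)².
At 95% confidence, z = 1.960.
n = (1.960 × 36.1 / 13.7)² = 26.67
Round up: n = 27.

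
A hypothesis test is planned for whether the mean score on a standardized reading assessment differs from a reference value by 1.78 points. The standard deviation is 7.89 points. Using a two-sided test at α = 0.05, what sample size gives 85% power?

For a one-sample z-test, n = ((z_{α/2} + z_β)·σ/δ)².
z_{α/2} = 1.960 (two-sided α = 0.05); z_β = 1.036 (power 85% → β = 0.15).
n = (2.996 × 7.89 / 1.78)² = 176.36
Round up: n = 177.

177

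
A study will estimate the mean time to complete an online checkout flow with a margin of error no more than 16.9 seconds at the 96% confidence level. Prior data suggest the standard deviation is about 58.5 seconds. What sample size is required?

n = 51

For a mean, the margin of error is E = z·σ/√n, so n = (zσ/E)².
At 96% confidence, z = 2.054.
n = (2.054 × 58.5 / 16.9)² = 50.55
Round up: n = 51.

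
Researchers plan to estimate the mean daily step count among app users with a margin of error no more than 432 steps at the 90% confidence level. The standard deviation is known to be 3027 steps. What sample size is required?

For a mean, the margin of error is E = z·σ/√n, so n = (zσ/E)².
At 90% confidence, z = 1.645.
n = (1.645 × 3027 / 432)² = 132.86
Round up: n = 133.

n = 133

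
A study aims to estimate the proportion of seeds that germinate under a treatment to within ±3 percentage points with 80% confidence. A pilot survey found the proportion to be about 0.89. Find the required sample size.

For a proportion with margin E = 0.03 at 80% confidence, z = 1.282.
n = p̂(1−p̂)(z/E)² = 0.89 × 0.11 × (1.282/0.03)² = 178.78
Round up: n = 179.

179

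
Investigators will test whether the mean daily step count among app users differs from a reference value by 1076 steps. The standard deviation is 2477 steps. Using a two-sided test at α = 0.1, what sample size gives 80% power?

For a one-sample z-test, n = ((z_{α/2} + z_β)·σ/δ)².
z_{α/2} = 1.645 (two-sided α = 0.1); z_β = 0.842 (power 80% → β = 0.2).
n = (2.487 × 2477 / 1076)² = 32.78
Round up: n = 33.

33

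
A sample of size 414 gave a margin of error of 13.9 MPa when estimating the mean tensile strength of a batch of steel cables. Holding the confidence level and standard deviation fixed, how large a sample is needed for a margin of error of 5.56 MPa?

Margin of error scales as 1/√n, so n₂ = n₁·(E₁/E₂)².
n₂ = 414 × (13.9/5.56)² = 414 × 6.25 = 2587.50
Round up: n₂ = 2588.

2588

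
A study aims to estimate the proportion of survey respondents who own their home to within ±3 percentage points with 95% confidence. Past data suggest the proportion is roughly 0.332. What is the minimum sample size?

n = 947

For a proportion with margin E = 0.03 at 95% confidence, z = 1.960.
n = p̂(1−p̂)(z/E)² = 0.332 × 0.668 × (1.960/0.03)² = 946.64
Round up: n = 947.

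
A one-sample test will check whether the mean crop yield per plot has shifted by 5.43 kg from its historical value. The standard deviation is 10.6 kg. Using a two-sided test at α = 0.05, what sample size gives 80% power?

For a one-sample z-test, n = ((z_{α/2} + z_β)·σ/δ)².
z_{α/2} = 1.960 (two-sided α = 0.05); z_β = 0.842 (power 80% → β = 0.2).
n = (2.802 × 10.6 / 5.43)² = 29.92
Round up: n = 30.

30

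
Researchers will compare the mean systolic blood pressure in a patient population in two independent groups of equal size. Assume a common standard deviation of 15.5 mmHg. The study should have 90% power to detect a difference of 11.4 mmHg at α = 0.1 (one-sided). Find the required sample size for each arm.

For two equal groups, n per group = 2·((z_α + z_β)·σ/δ)².
z_α = 1.282; z_β = 1.282 (power 90%).
n = 2 × (2.564 × 15.5 / 11.4)² = 2 × 12.15 = 24.30
Round up: n = 25 per group.

25 per group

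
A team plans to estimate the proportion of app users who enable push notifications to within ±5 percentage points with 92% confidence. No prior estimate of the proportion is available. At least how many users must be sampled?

307

For a proportion with margin E = 0.05 at 92% confidence, z = 1.751.
With no prior estimate, use p = 0.5, which maximizes p(1−p) at 0.25.
n = 0.25 × (z/E)² = 0.25 × (1.751/0.05)² = 306.60
Round up: n = 307.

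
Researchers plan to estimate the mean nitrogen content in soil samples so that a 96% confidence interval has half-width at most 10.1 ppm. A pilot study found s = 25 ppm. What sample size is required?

For a mean, the margin of error is E = z·σ/√n, so n = (zσ/E)².
At 96% confidence, z = 2.054.
n = (2.054 × 25 / 10.1)² = 25.85
Round up: n = 26.

26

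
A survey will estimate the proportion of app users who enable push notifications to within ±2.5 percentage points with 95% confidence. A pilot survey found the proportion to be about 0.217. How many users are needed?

1045

For a proportion with margin E = 0.025 at 95% confidence, z = 1.960.
n = p̂(1−p̂)(z/E)² = 0.217 × 0.783 × (1.960/0.025)² = 1044.37
Round up: n = 1045.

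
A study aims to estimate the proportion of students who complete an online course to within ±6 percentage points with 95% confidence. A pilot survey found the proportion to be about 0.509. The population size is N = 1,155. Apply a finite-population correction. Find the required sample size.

For a proportion with margin E = 0.06 at 95% confidence, z = 1.960.
n = p̂(1−p̂)(z/E)² = 0.509 × 0.491 × (1.960/0.06)² = 266.69 — call this n₀.
Finite-population correction with N = 1,155: n = n₀ / (1 + (n₀−1)/N) = 266.69 / 1.23 = 216.82
Round up: n = 217.

n = 217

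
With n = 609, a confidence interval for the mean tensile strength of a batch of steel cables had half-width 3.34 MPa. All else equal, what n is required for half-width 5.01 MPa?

Margin of error scales as 1/√n, so n₂ = n₁·(E₁/E₂)².
n₂ = 609 × (3.34/5.01)² = 609 × 0.4444 = 270.64
Round up: n₂ = 271.

n = 271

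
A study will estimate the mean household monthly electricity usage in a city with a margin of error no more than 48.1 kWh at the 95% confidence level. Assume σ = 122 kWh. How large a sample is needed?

25

For a mean, the margin of error is E = z·σ/√n, so n = (zσ/E)².
At 95% confidence, z = 1.960.
n = (1.960 × 122 / 48.1)² = 24.71
Round up: n = 25.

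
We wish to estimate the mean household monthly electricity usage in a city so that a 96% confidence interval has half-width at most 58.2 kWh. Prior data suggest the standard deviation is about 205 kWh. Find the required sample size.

For a mean, the margin of error is E = z·σ/√n, so n = (zσ/E)².
At 96% confidence, z = 2.054.
n = (2.054 × 205 / 58.2)² = 52.34
Round up: n = 53.

n = 53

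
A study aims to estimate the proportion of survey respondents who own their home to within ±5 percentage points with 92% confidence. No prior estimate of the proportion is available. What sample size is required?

For a proportion with margin E = 0.05 at 92% confidence, z = 1.751.
With no prior estimate, use p = 0.5, which maximizes p(1−p) at 0.25.
n = 0.25 × (z/E)² = 0.25 × (1.751/0.05)² = 306.60
Round up: n = 307.

307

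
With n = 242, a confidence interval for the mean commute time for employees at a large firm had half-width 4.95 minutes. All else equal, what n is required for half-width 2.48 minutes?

Margin of error scales as 1/√n, so n₂ = n₁·(E₁/E₂)².
n₂ = 242 × (4.95/2.48)² = 242 × 3.984 = 964.13
Round up: n₂ = 965.

n = 965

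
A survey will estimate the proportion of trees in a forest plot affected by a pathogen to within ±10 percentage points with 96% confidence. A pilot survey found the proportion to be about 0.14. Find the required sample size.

n = 51

For a proportion with margin E = 0.1 at 96% confidence, z = 2.054.
n = p̂(1−p̂)(z/E)² = 0.14 × 0.86 × (2.054/0.1)² = 50.80
Round up: n = 51.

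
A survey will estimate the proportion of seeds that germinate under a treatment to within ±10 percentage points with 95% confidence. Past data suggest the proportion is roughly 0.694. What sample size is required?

For a proportion with margin E = 0.1 at 95% confidence, z = 1.960.
n = p̂(1−p̂)(z/E)² = 0.694 × 0.306 × (1.960/0.1)² = 81.58
Round up: n = 82.

82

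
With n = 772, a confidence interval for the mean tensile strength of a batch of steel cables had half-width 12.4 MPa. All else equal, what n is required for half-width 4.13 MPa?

6960

Margin of error scales as 1/√n, so n₂ = n₁·(E₁/E₂)².
n₂ = 772 × (12.4/4.13)² = 772 × 9.015 = 6959.58
Round up: n₂ = 6960.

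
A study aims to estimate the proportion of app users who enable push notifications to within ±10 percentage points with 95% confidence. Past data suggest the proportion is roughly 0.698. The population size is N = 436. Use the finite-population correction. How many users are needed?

For a proportion with margin E = 0.1 at 95% confidence, z = 1.960.
n = p̂(1−p̂)(z/E)² = 0.698 × 0.302 × (1.960/0.1)² = 80.98 — call this n₀.
Finite-population correction with N = 436: n = n₀ / (1 + (n₀−1)/N) = 80.98 / 1.183 = 68.45
Round up: n = 69.

n = 69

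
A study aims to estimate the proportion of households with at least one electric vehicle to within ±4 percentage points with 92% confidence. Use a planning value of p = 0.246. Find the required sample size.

For a proportion with margin E = 0.04 at 92% confidence, z = 1.751.
n = p̂(1−p̂)(z/E)² = 0.246 × 0.754 × (1.751/0.04)² = 355.43
Round up: n = 356.

356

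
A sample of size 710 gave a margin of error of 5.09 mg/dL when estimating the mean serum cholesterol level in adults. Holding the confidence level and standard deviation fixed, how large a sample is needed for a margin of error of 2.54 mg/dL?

Margin of error scales as 1/√n, so n₂ = n₁·(E₁/E₂)².
n₂ = 710 × (5.09/2.54)² = 710 × 4.016 = 2851.36
Round up: n₂ = 2852.

2852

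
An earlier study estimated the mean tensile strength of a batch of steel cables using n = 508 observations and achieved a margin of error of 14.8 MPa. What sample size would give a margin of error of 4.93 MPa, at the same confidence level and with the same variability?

Margin of error scales as 1/√n, so n₂ = n₁·(E₁/E₂)².
n₂ = 508 × (14.8/4.93)² = 508 × 9.012 = 4578.10
Round up: n₂ = 4579.

n = 4579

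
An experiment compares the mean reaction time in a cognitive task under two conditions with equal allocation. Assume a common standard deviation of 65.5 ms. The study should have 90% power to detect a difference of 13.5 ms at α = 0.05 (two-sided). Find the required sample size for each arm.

For two equal groups, n per group = 2·((z_{α/2} + z_β)·σ/δ)².
z_{α/2} = 1.960; z_β = 1.282 (power 90%).
n = 2 × (3.242 × 65.5 / 13.5)² = 2 × 247.42 = 494.84
Round up: n = 495 per group.

495 per group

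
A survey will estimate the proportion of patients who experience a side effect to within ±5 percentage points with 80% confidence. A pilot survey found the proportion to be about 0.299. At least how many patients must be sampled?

For a proportion with margin E = 0.05 at 80% confidence, z = 1.282.
n = p̂(1−p̂)(z/E)² = 0.299 × 0.701 × (1.282/0.05)² = 137.79
Round up: n = 138.

138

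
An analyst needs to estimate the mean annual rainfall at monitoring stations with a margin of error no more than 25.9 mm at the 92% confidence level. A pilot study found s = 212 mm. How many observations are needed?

For a mean, the margin of error is E = z·σ/√n, so n = (zσ/E)².
At 92% confidence, z = 1.751.
n = (1.751 × 212 / 25.9)² = 205.42
Round up: n = 206.

206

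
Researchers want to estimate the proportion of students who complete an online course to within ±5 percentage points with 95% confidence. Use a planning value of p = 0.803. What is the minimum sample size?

For a proportion with margin E = 0.05 at 95% confidence, z = 1.960.
n = p̂(1−p̂)(z/E)² = 0.803 × 0.197 × (1.960/0.05)² = 243.08
Round up: n = 244.

244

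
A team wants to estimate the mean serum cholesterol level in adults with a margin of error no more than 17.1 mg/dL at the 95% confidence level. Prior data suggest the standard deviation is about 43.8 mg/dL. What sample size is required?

For a mean, the margin of error is E = z·σ/√n, so n = (zσ/E)².
At 95% confidence, z = 1.960.
n = (1.960 × 43.8 / 17.1)² = 25.20
Round up: n = 26.

n = 26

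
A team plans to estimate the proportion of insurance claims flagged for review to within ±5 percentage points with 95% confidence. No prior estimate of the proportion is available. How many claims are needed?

For a proportion with margin E = 0.05 at 95% confidence, z = 1.960.
With no prior estimate, use p = 0.5, which maximizes p(1−p) at 0.25.
n = 0.25 × (z/E)² = 0.25 × (1.960/0.05)² = 384.16
Round up: n = 385.

385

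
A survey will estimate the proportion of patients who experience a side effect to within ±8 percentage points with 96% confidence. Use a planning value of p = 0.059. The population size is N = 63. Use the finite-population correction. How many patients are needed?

For a proportion with margin E = 0.08 at 96% confidence, z = 2.054.
n = p̂(1−p̂)(z/E)² = 0.059 × 0.941 × (2.054/0.08)² = 36.60 — call this n₀.
Finite-population correction with N = 63: n = n₀ / (1 + (n₀−1)/N) = 36.60 / 1.565 = 23.39
Round up: n = 24.

24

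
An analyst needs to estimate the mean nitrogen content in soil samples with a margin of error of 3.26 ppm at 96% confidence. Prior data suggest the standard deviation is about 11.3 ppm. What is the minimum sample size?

51

For a mean, the margin of error is E = z·σ/√n, so n = (zσ/E)².
At 96% confidence, z = 2.054.
n = (2.054 × 11.3 / 3.26)² = 50.69
Round up: n = 51.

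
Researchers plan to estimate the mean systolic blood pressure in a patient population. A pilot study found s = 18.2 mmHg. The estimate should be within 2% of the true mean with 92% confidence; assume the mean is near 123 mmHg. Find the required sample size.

For a mean, the margin of error is E = z·σ/√n, so n = (zσ/E)².
At 92% confidence, z = 1.751.
E = 2% of 123 = 2.46 mmHg.
n = (1.751 × 18.2 / 2.46)² = 167.82
Round up: n = 168.

168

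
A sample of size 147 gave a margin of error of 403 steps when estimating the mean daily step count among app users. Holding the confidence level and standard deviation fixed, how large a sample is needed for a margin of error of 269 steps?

Margin of error scales as 1/√n, so n₂ = n₁·(E₁/E₂)².
n₂ = 147 × (403/269)² = 147 × 2.244 = 329.87
Round up: n₂ = 330.

n = 330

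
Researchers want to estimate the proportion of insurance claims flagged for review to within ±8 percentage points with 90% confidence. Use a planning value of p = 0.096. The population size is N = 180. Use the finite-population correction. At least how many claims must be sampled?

31

For a proportion with margin E = 0.08 at 90% confidence, z = 1.645.
n = p̂(1−p̂)(z/E)² = 0.096 × 0.904 × (1.645/0.08)² = 36.69 — call this n₀.
Finite-population correction with N = 180: n = n₀ / (1 + (n₀−1)/N) = 36.69 / 1.198 = 30.63
Round up: n = 31.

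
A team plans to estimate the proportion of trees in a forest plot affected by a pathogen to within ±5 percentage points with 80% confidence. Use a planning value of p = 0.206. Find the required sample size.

108

For a proportion with margin E = 0.05 at 80% confidence, z = 1.282.
n = p̂(1−p̂)(z/E)² = 0.206 × 0.794 × (1.282/0.05)² = 107.53
Round up: n = 108.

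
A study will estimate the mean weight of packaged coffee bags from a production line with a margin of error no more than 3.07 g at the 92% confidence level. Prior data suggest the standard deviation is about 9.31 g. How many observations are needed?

For a mean, the margin of error is E = z·σ/√n, so n = (zσ/E)².
At 92% confidence, z = 1.751.
n = (1.751 × 9.31 / 3.07)² = 28.20
Round up: n = 29.

n = 29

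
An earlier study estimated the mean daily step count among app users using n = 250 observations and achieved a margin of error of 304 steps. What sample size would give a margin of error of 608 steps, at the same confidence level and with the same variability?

63

Margin of error scales as 1/√n, so n₂ = n₁·(E₁/E₂)².
n₂ = 250 × (304/608)² = 250 × 0.25 = 62.50
Round up: n₂ = 63.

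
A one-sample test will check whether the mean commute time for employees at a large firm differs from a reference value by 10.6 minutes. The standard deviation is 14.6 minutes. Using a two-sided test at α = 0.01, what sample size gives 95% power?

For a one-sample z-test, n = ((z_{α/2} + z_β)·σ/δ)².
z_{α/2} = 2.576 (two-sided α = 0.01); z_β = 1.645 (power 95% → β = 0.05).
n = (4.221 × 14.6 / 10.6)² = 33.80
Round up: n = 34.

n = 34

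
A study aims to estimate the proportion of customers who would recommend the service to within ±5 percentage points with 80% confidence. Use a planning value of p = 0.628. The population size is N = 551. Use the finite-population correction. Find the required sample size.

121

For a proportion with margin E = 0.05 at 80% confidence, z = 1.282.
n = p̂(1−p̂)(z/E)² = 0.628 × 0.372 × (1.282/0.05)² = 153.58 — call this n₀.
Finite-population correction with N = 551: n = n₀ / (1 + (n₀−1)/N) = 153.58 / 1.277 = 120.27
Round up: n = 121.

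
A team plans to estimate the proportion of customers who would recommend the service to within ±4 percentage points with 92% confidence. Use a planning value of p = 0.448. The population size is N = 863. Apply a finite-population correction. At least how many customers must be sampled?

For a proportion with margin E = 0.04 at 92% confidence, z = 1.751.
n = p̂(1−p̂)(z/E)² = 0.448 × 0.552 × (1.751/0.04)² = 473.88 — call this n₀.
Finite-population correction with N = 863: n = n₀ / (1 + (n₀−1)/N) = 473.88 / 1.548 = 306.12
Round up: n = 307.

n = 307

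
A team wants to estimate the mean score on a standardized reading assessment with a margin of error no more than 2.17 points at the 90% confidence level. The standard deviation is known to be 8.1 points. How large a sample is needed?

For a mean, the margin of error is E = z·σ/√n, so n = (zσ/E)².
At 90% confidence, z = 1.645.
n = (1.645 × 8.1 / 2.17)² = 37.70
Round up: n = 38.

38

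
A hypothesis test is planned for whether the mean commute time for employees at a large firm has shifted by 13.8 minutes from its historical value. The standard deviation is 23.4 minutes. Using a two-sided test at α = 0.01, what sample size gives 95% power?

n = 52

For a one-sample z-test, n = ((z_{α/2} + z_β)·σ/δ)².
z_{α/2} = 2.576 (two-sided α = 0.01); z_β = 1.645 (power 95% → β = 0.05).
n = (4.221 × 23.4 / 13.8)² = 51.23
Round up: n = 52.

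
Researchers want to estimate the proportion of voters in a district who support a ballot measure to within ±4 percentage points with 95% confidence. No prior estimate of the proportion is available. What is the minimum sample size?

For a proportion with margin E = 0.04 at 95% confidence, z = 1.960.
With no prior estimate, use p = 0.5, which maximizes p(1−p) at 0.25.
n = 0.25 × (z/E)² = 0.25 × (1.960/0.04)² = 600.25
Round up: n = 601.

601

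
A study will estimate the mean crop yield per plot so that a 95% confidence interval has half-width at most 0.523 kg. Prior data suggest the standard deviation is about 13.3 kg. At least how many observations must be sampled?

n = 2485

For a mean, the margin of error is E = z·σ/√n, so n = (zσ/E)².
At 95% confidence, z = 1.960.
n = (1.960 × 13.3 / 0.523)² = 2484.35
Round up: n = 2485.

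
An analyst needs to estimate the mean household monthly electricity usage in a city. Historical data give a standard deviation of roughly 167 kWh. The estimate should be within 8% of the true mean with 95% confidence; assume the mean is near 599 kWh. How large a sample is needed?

47

For a mean, the margin of error is E = z·σ/√n, so n = (zσ/E)².
At 95% confidence, z = 1.960.
E = 8% of 599 = 47.92 kWh.
n = (1.960 × 167 / 47.92)² = 46.66
Round up: n = 47.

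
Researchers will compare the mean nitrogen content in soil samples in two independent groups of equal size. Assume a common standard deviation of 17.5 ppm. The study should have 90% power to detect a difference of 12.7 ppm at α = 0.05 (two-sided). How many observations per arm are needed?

For two equal groups, n per group = 2·((z_{α/2} + z_β)·σ/δ)².
z_{α/2} = 1.960; z_β = 1.282 (power 90%).
n = 2 × (3.242 × 17.5 / 12.7)² = 2 × 19.96 = 39.92
Round up: n = 40 per group.

40 per group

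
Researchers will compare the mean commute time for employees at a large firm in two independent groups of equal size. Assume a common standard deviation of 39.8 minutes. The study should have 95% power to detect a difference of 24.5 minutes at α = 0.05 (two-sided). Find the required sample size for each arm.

For two equal groups, n per group = 2·((z_{α/2} + z_β)·σ/δ)².
z_{α/2} = 1.960; z_β = 1.645 (power 95%).
n = 2 × (3.605 × 39.8 / 24.5)² = 2 × 34.30 = 68.60
Round up: n = 69 per group.

69 per group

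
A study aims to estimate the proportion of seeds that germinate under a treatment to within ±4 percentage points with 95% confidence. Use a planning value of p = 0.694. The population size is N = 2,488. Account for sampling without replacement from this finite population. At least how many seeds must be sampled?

424

For a proportion with margin E = 0.04 at 95% confidence, z = 1.960.
n = p̂(1−p̂)(z/E)² = 0.694 × 0.306 × (1.960/0.04)² = 509.89 — call this n₀.
Finite-population correction with N = 2,488: n = n₀ / (1 + (n₀−1)/N) = 509.89 / 1.205 = 423.15
Round up: n = 424.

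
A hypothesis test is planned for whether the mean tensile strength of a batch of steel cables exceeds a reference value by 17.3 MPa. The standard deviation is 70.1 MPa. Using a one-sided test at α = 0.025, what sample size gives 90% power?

n = 173

For a one-sample z-test, n = ((z_α + z_β)·σ/δ)².
z_α = 1.960 (one-sided α = 0.025); z_β = 1.282 (power 90% → β = 0.1).
n = (3.242 × 70.1 / 17.3)² = 172.57
Round up: n = 173.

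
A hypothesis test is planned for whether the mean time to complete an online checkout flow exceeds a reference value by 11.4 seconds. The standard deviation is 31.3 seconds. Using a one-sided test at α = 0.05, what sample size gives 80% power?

For a one-sample z-test, n = ((z_α + z_β)·σ/δ)².
z_α = 1.645 (one-sided α = 0.05); z_β = 0.842 (power 80% → β = 0.2).
n = (2.487 × 31.3 / 11.4)² = 46.63
Round up: n = 47.

n = 47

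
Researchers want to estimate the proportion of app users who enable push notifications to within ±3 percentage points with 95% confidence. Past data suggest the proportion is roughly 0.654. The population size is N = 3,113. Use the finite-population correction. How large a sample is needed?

For a proportion with margin E = 0.03 at 95% confidence, z = 1.960.
n = p̂(1−p̂)(z/E)² = 0.654 × 0.346 × (1.960/0.03)² = 965.88 — call this n₀.
Finite-population correction with N = 3,113: n = n₀ / (1 + (n₀−1)/N) = 965.88 / 1.31 = 737.31
Round up: n = 738.

738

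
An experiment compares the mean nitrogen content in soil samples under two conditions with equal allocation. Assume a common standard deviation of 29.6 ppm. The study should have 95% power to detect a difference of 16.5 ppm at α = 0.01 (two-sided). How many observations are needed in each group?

115 per group

For two equal groups, n per group = 2·((z_{α/2} + z_β)·σ/δ)².
z_{α/2} = 2.576; z_β = 1.645 (power 95%).
n = 2 × (4.221 × 29.6 / 16.5)² = 2 × 57.34 = 114.68
Round up: n = 115 per group.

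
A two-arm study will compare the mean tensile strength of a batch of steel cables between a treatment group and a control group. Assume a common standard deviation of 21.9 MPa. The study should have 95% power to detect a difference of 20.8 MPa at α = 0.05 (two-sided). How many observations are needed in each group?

For two equal groups, n per group = 2·((z_{α/2} + z_β)·σ/δ)².
z_{α/2} = 1.960; z_β = 1.645 (power 95%).
n = 2 × (3.605 × 21.9 / 20.8)² = 2 × 14.41 = 28.82
Round up: n = 29 per group.

29 per group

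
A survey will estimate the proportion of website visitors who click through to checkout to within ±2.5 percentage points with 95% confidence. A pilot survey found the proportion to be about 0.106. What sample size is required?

For a proportion with margin E = 0.025 at 95% confidence, z = 1.960.
n = p̂(1−p̂)(z/E)² = 0.106 × 0.894 × (1.960/0.025)² = 582.47
Round up: n = 583.

583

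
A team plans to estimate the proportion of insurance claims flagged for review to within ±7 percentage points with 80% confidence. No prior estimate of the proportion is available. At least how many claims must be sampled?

For a proportion with margin E = 0.07 at 80% confidence, z = 1.282.
With no prior estimate, use p = 0.5, which maximizes p(1−p) at 0.25.
n = 0.25 × (z/E)² = 0.25 × (1.282/0.07)² = 83.85
Round up: n = 84.

84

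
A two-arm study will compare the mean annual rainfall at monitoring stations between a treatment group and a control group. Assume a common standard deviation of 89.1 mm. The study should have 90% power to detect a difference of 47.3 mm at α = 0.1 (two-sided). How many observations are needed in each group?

For two equal groups, n per group = 2·((z_{α/2} + z_β)·σ/δ)².
z_{α/2} = 1.645; z_β = 1.282 (power 90%).
n = 2 × (2.927 × 89.1 / 47.3)² = 2 × 30.40 = 60.80
Round up: n = 61 per group.

61 per group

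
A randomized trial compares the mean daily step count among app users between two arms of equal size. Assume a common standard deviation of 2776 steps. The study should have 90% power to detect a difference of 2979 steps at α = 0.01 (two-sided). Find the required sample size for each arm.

For two equal groups, n per group = 2·((z_{α/2} + z_β)·σ/δ)².
z_{α/2} = 2.576; z_β = 1.282 (power 90%).
n = 2 × (3.858 × 2776 / 2979)² = 2 × 12.92 = 25.84
Round up: n = 26 per group.

26 per group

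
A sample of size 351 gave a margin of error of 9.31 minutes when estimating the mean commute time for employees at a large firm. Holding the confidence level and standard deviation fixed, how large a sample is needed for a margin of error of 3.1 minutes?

Margin of error scales as 1/√n, so n₂ = n₁·(E₁/E₂)².
n₂ = 351 × (9.31/3.1)² = 351 × 9.019 = 3165.67
Round up: n₂ = 3166.

3166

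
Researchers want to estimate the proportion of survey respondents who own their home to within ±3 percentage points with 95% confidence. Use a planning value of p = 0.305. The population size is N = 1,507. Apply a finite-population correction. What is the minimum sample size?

For a proportion with margin E = 0.03 at 95% confidence, z = 1.960.
n = p̂(1−p̂)(z/E)² = 0.305 × 0.695 × (1.960/0.03)² = 904.80 — call this n₀.
Finite-population correction with N = 1,507: n = n₀ / (1 + (n₀−1)/N) = 904.80 / 1.6 = 565.50
Round up: n = 566.

n = 566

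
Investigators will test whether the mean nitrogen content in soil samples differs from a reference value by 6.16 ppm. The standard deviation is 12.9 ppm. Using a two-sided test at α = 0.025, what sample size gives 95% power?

For a one-sample z-test, n = ((z_{α/2} + z_β)·σ/δ)².
z_{α/2} = 2.241 (two-sided α = 0.025); z_β = 1.645 (power 95% → β = 0.05).
n = (3.886 × 12.9 / 6.16)² = 66.23
Round up: n = 67.

67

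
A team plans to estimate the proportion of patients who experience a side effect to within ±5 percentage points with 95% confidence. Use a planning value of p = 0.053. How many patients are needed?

For a proportion with margin E = 0.05 at 95% confidence, z = 1.960.
n = p̂(1−p̂)(z/E)² = 0.053 × 0.947 × (1.960/0.05)² = 77.13
Round up: n = 78.

78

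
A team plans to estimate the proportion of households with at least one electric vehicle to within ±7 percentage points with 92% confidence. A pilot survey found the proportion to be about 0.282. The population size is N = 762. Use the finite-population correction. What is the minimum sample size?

For a proportion with margin E = 0.07 at 92% confidence, z = 1.751.
n = p̂(1−p̂)(z/E)² = 0.282 × 0.718 × (1.751/0.07)² = 126.69 — call this n₀.
Finite-population correction with N = 762: n = n₀ / (1 + (n₀−1)/N) = 126.69 / 1.165 = 108.75
Round up: n = 109.

n = 109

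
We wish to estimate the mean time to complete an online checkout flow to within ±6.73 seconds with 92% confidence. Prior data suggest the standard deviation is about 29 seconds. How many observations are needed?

57

For a mean, the margin of error is E = z·σ/√n, so n = (zσ/E)².
At 92% confidence, z = 1.751.
n = (1.751 × 29 / 6.73)² = 56.93
Round up: n = 57.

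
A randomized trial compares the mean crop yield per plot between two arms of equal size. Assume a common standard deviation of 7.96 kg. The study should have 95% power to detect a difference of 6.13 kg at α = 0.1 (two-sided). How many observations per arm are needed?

37 per group

For two equal groups, n per group = 2·((z_{α/2} + z_β)·σ/δ)².
z_{α/2} = 1.645; z_β = 1.645 (power 95%).
n = 2 × (3.290 × 7.96 / 6.13)² = 2 × 18.25 = 36.50
Round up: n = 37 per group.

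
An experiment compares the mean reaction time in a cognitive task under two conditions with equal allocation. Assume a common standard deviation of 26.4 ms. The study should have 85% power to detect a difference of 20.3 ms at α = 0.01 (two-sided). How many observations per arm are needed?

For two equal groups, n per group = 2·((z_{α/2} + z_β)·σ/δ)².
z_{α/2} = 2.576; z_β = 1.036 (power 85%).
n = 2 × (3.612 × 26.4 / 20.3)² = 2 × 22.07 = 44.14
Round up: n = 45 per group.

45 per group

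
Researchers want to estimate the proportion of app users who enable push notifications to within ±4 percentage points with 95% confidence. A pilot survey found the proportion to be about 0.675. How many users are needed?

n = 527

For a proportion with margin E = 0.04 at 95% confidence, z = 1.960.
n = p̂(1−p̂)(z/E)² = 0.675 × 0.325 × (1.960/0.04)² = 526.72
Round up: n = 527.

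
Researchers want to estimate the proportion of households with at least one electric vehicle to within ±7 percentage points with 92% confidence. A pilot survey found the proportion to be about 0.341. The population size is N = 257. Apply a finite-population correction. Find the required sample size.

92

For a proportion with margin E = 0.07 at 92% confidence, z = 1.751.
n = p̂(1−p̂)(z/E)² = 0.341 × 0.659 × (1.751/0.07)² = 140.61 — call this n₀.
Finite-population correction with N = 257: n = n₀ / (1 + (n₀−1)/N) = 140.61 / 1.543 = 91.13
Round up: n = 92.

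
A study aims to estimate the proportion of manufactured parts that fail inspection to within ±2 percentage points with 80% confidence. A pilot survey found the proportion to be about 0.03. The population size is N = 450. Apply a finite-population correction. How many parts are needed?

For a proportion with margin E = 0.02 at 80% confidence, z = 1.282.
n = p̂(1−p̂)(z/E)² = 0.03 × 0.97 × (1.282/0.02)² = 119.57 — call this n₀.
Finite-population correction with N = 450: n = n₀ / (1 + (n₀−1)/N) = 119.57 / 1.263 = 94.67
Round up: n = 95.

n = 95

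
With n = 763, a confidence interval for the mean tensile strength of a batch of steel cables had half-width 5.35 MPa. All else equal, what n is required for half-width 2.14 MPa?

4769

Margin of error scales as 1/√n, so n₂ = n₁·(E₁/E₂)².
n₂ = 763 × (5.35/2.14)² = 763 × 6.25 = 4768.75
Round up: n₂ = 4769.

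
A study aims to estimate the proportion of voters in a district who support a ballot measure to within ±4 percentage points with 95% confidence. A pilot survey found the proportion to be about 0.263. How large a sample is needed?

For a proportion with margin E = 0.04 at 95% confidence, z = 1.960.
n = p̂(1−p̂)(z/E)² = 0.263 × 0.737 × (1.960/0.04)² = 465.39
Round up: n = 466.

466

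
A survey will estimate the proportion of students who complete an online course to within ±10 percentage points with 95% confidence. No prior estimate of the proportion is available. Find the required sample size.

For a proportion with margin E = 0.1 at 95% confidence, z = 1.960.
With no prior estimate, use p = 0.5, which maximizes p(1−p) at 0.25.
n = 0.25 × (z/E)² = 0.25 × (1.960/0.1)² = 96.04
Round up: n = 97.

97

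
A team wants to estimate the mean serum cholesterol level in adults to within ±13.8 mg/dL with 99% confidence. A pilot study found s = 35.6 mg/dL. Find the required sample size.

45

For a mean, the margin of error is E = z·σ/√n, so n = (zσ/E)².
At 99% confidence, z = 2.576.
n = (2.576 × 35.6 / 13.8)² = 44.16
Round up: n = 45.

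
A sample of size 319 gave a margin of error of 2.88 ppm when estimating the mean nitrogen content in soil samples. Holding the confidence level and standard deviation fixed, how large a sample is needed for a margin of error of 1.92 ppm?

718

Margin of error scales as 1/√n, so n₂ = n₁·(E₁/E₂)².
n₂ = 319 × (2.88/1.92)² = 319 × 2.25 = 717.75
Round up: n₂ = 718.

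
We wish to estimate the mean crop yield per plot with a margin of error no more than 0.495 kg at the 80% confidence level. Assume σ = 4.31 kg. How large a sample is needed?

125

For a mean, the margin of error is E = z·σ/√n, so n = (zσ/E)².
At 80% confidence, z = 1.282.
n = (1.282 × 4.31 / 0.495)² = 124.60
Round up: n = 125.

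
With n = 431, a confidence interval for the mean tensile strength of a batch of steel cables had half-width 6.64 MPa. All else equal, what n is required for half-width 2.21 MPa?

Margin of error scales as 1/√n, so n₂ = n₁·(E₁/E₂)².
n₂ = 431 × (6.64/2.21)² = 431 × 9.027 = 3890.64
Round up: n₂ = 3891.

n = 3891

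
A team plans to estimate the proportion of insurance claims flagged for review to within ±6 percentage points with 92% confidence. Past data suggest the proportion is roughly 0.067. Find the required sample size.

54

For a proportion with margin E = 0.06 at 92% confidence, z = 1.751.
n = p̂(1−p̂)(z/E)² = 0.067 × 0.933 × (1.751/0.06)² = 53.24
Round up: n = 54.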